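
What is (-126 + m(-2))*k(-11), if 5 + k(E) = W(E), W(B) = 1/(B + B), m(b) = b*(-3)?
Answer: 6660/11 ≈ 605.45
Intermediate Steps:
m(b) = -3*b
W(B) = 1/(2*B)
k(E) = -5 + 1/(2*E)
(-126 + m(-2))*k(-11) = (-126 - 3*(-2))*(-5 + (1/2)/(-11)) = (-126 + 6)*(-5 + (1/2)*(-1/11)) = -120*(-5 - 1/22) = -120*(-111/22) = 6660/11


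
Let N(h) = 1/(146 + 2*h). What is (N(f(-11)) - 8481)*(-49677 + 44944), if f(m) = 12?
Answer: 6823892677/170 ≈ 4.0141e+7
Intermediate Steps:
(N(f(-11)) - 8481)*(-49677 + 44944) = (1/(2*(73 + 12)) - 8481)*(-49677 + 44944) = ((1/2)/85 - 8481)*(-4733) = ((1/2)*(1/85) - 8481)*(-4733) = (1/170 - 8481)*(-4733) = -1441769/170*(-4733) = 6823892677/170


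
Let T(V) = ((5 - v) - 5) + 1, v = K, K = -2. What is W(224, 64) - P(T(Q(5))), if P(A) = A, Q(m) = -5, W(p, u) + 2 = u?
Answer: 59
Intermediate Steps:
v = -2
W(p, u) = -2 + u
T(V) = 3 (T(V) = ((5 - 1*(-2)) - 5) + 1 = ((5 + 2) - 5) + 1 = (7 - 5) + 1 = 2 + 1 = 3)
W(224, 64) - P(T(Q(5))) = (-2 + 64) - 1*3 = 62 - 3 = 59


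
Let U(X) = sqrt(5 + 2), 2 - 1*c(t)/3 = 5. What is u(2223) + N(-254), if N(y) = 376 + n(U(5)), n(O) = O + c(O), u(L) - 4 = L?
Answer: 2594 + sqrt(7) ≈ 2596.6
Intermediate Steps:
c(t) = -9 (c(t) = 6 - 3*5 = 6 - 15 = -9)
U(X) = sqrt(7)
u(L) = 4 + L
n(O) = -9 + O (n(O) = O - 9 = -9 + O)
N(y) = 367 + sqrt(7) (N(y) = 376 + (-9 + sqrt(7)) = 367 + sqrt(7))
u(2223) + N(-254) = (4 + 2223) + (367 + sqrt(7)) = 2227 + (367 + sqrt(7)) = 2594 + sqrt(7)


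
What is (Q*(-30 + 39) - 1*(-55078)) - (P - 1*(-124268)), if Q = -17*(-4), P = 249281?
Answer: -317859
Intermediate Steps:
Q = 68
(Q*(-30 + 39) - 1*(-55078)) - (P - 1*(-124268)) = (68*(-30 + 39) - 1*(-55078)) - (249281 - 1*(-124268)) = (68*9 + 55078) - (249281 + 124268) = (612 + 55078) - 1*373549 = 55690 - 373549 = -317859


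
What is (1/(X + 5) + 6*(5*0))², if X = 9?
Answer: 1/196 ≈ 0.0051020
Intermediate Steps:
(1/(X + 5) + 6*(5*0))² = (1/(9 + 5) + 6*(5*0))² = (1/14 + 6*0)² = (1/14 + 0)² = (1/14)² = 1/196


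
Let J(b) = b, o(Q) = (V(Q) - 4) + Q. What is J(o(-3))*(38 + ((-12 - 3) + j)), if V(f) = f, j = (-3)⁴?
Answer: -1040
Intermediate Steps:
j = 81
o(Q) = -4 + 2*Q (o(Q) = (Q - 4) + Q = (-4 + Q) + Q = -4 + 2*Q)
J(o(-3))*(38 + ((-12 - 3) + j)) = (-4 + 2*(-3))*(38 + ((-12 - 3) + 81)) = (-4 - 6)*(38 + (-15 + 81)) = -10*(38 + 66) = -10*104 = -1040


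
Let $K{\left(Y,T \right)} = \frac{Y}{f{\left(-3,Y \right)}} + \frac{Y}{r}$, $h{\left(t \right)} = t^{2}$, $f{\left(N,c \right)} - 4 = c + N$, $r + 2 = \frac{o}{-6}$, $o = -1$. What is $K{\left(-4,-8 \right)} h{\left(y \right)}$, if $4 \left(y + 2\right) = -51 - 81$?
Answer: $\frac{142100}{33} \approx 4306.1$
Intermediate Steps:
$y = -35$ ($y = -2 + \frac{-51 - 81}{4} = -2 + \frac{1}{4} \left(-132\right) = -2 - 33 = -35$)
$r = - \frac{11}{6}$ ($r = -2 - \frac{1}{-6} = -2 - - \frac{1}{6} = -2 + \frac{1}{6} = - \frac{11}{6} \approx -1.8333$)
$f{\left(N,c \right)} = 4 + N + c$ ($f{\left(N,c \right)} = 4 + \left(c + N\right) = 4 + \left(N + c\right) = 4 + N + c$)
$K{\left(Y,T \right)} = - \frac{6 Y}{11} + \frac{Y}{1 + Y}$ ($K{\left(Y,T \right)} = \frac{Y}{4 - 3 + Y} + \frac{Y}{- \frac{11}{6}} = \frac{Y}{1 + Y} + Y \left(- \frac{6}{11}\right) = \frac{Y}{1 + Y} - \frac{6 Y}{11} = - \frac{6 Y}{11} + \frac{Y}{1 + Y}$)
$K{\left(-4,-8 \right)} h{\left(y \right)} = \frac{1}{11} \left(-4\right) \frac{1}{1 - 4} \left(5 - -24\right) \left(-35\right)^{2} = \frac{1}{11} \left(-4\right) \frac{1}{-3} \left(5 + 24\right) 1225 = \frac{1}{11} \left(-4\right) \left(- \frac{1}{3}\right) 29 \cdot 1225 = \frac{116}{33} \cdot 1225 = \frac{142100}{33}$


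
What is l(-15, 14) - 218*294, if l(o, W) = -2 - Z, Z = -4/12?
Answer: -192281/3 ≈ -64094.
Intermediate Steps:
Z = -1/3 (Z = -4*1/12 = -1/3 ≈ -0.33333)
l(o, W) = -5/3 (l(o, W) = -2 - 1*(-1/3) = -2 + 1/3 = -5/3)
l(-15, 14) - 218*294 = -5/3 - 218*294 = -5/3 - 64092 = -192281/3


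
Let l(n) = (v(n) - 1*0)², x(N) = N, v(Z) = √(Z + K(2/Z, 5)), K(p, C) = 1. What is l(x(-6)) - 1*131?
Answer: -136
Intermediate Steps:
v(Z) = √(1 + Z) (v(Z) = √(Z + 1) = √(1 + Z))
l(n) = 1 + n (l(n) = (√(1 + n) - 1*0)² = (√(1 + n) + 0)² = (√(1 + n))² = 1 + n)
l(x(-6)) - 1*131 = (1 - 6) - 1*131 = -5 - 131 = -136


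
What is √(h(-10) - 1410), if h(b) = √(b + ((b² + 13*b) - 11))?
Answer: √(-1410 + I*√51) ≈ 0.09509 + 37.55*I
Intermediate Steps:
h(b) = √(-11 + b² + 14*b) (h(b) = √(b + (-11 + b² + 13*b)) = √(-11 + b² + 14*b))
√(h(-10) - 1410) = √(√(-11 + (-10)² + 14*(-10)) - 1410) = √(√(-11 + 100 - 140) - 1410) = √(√(-51) - 1410) = √(I*√51 - 1410) = √(-1410 + I*√51)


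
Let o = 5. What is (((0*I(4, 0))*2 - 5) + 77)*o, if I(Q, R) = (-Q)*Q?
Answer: 360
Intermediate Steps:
I(Q, R) = -Q²
(((0*I(4, 0))*2 - 5) + 77)*o = (((0*(-1*4²))*2 - 5) + 77)*5 = (((0*(-1*16))*2 - 5) + 77)*5 = (((0*(-16))*2 - 5) + 77)*5 = ((0*2 - 5) + 77)*5 = ((0 - 5) + 77)*5 = (-5 + 77)*5 = 72*5 = 360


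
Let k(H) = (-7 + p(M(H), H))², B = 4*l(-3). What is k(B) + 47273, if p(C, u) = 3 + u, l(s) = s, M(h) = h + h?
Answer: 47529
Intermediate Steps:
M(h) = 2*h
B = -12 (B = 4*(-3) = -12)
k(H) = (-4 + H)² (k(H) = (-7 + (3 + H))² = (-4 + H)²)
k(B) + 47273 = (-4 - 12)² + 47273 = (-16)² + 47273 = 256 + 47273 = 47529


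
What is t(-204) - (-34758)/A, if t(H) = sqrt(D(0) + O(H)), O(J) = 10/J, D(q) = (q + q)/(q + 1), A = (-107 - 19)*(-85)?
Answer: 1931/595 + I*sqrt(510)/102 ≈ 3.2454 + 0.2214*I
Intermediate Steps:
A = 10710 (A = -126*(-85) = 10710)
D(q) = 2*q/(1 + q) (D(q) = (2*q)/(1 + q) = 2*q/(1 + q))
t(H) = sqrt(10)*sqrt(1/H) (t(H) = sqrt(2*0/(1 + 0) + 10/H) = sqrt(2*0/1 + 10/H) = sqrt(2*0*1 + 10/H) = sqrt(0 + 10/H) = sqrt(10/H) = sqrt(10)*sqrt(1/H))
t(-204) - (-34758)/A = sqrt(10)*sqrt(1/(-204)) - (-34758)/10710 = sqrt(10)*sqrt(-1/204) - (-34758)/10710 = sqrt(10)*(I*sqrt(51)/102) - 1*(-1931/595) = I*sqrt(510)/102 + 1931/595 = 1931/595 + I*sqrt(510)/102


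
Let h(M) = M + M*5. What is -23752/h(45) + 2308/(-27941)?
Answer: -332138896/3772035 ≈ -88.053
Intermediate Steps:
h(M) = 6*M (h(M) = M + 5*M = 6*M)
-23752/h(45) + 2308/(-27941) = -23752/(6*45) + 2308/(-27941) = -23752/270 + 2308*(-1/27941) = -23752*1/270 - 2308/27941 = -11876/135 - 2308/27941 = -332138896/3772035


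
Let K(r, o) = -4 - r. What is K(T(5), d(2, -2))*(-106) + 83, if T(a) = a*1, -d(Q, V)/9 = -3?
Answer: 1037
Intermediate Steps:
d(Q, V) = 27 (d(Q, V) = -9*(-3) = 27)
T(a) = a
K(T(5), d(2, -2))*(-106) + 83 = (-4 - 1*5)*(-106) + 83 = (-4 - 5)*(-106) + 83 = -9*(-106) + 83 = 954 + 83 = 1037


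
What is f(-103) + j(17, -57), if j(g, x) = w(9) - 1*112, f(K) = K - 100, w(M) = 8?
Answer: -307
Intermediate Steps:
f(K) = -100 + K
j(g, x) = -104 (j(g, x) = 8 - 1*112 = 8 - 112 = -104)
f(-103) + j(17, -57) = (-100 - 103) - 104 = -203 - 104 = -307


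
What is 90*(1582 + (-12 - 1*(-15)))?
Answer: 142650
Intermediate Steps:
90*(1582 + (-12 - 1*(-15))) = 90*(1582 + (-12 + 15)) = 90*(1582 + 3) = 90*1585 = 142650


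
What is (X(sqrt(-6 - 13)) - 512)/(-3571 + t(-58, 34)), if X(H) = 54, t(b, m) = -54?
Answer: 458/3625 ≈ 0.12634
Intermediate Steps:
(X(sqrt(-6 - 13)) - 512)/(-3571 + t(-58, 34)) = (54 - 512)/(-3571 - 54) = -458/(-3625) = -458*(-1/3625) = 458/3625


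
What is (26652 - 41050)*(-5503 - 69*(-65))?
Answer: 14657164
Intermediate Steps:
(26652 - 41050)*(-5503 - 69*(-65)) = -14398*(-5503 + 4485) = -14398*(-1018) = 14657164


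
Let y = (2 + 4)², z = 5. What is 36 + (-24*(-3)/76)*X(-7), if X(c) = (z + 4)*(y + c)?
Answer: 5382/19 ≈ 283.26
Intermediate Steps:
y = 36 (y = 6² = 36)
X(c) = 324 + 9*c (X(c) = (5 + 4)*(36 + c) = 9*(36 + c) = 324 + 9*c)
36 + (-24*(-3)/76)*X(-7) = 36 + (-24*(-3)/76)*(324 + 9*(-7)) = 36 + (72*(1/76))*(324 - 63) = 36 + (18/19)*261 = 36 + 4698/19 = 5382/19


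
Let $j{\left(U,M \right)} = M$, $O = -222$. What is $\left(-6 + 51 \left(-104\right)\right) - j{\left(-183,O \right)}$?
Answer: $-5088$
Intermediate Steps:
$\left(-6 + 51 \left(-104\right)\right) - j{\left(-183,O \right)} = \left(-6 + 51 \left(-104\right)\right) - -222 = \left(-6 - 5304\right) + 222 = -5310 + 222 = -5088$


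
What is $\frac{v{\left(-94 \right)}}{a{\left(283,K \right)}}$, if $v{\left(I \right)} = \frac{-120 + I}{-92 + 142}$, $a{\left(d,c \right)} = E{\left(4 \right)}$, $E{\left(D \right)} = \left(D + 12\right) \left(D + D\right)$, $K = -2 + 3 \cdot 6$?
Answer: $- \frac{107}{3200} \approx -0.033437$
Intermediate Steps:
$K = 16$ ($K = -2 + 18 = 16$)
$E{\left(D \right)} = 2 D \left(12 + D\right)$ ($E{\left(D \right)} = \left(12 + D\right) 2 D = 2 D \left(12 + D\right)$)
$a{\left(d,c \right)} = 128$ ($a{\left(d,c \right)} = 2 \cdot 4 \left(12 + 4\right) = 2 \cdot 4 \cdot 16 = 128$)
$v{\left(I \right)} = - \frac{12}{5} + \frac{I}{50}$ ($v{\left(I \right)} = \frac{-120 + I}{50} = \left(-120 + I\right) \frac{1}{50} = - \frac{12}{5} + \frac{I}{50}$)
$\frac{v{\left(-94 \right)}}{a{\left(283,K \right)}} = \frac{- \frac{12}{5} + \frac{1}{50} \left(-94\right)}{128} = \left(- \frac{12}{5} - \frac{47}{25}\right) \frac{1}{128} = \left(- \frac{107}{25}\right) \frac{1}{128} = - \frac{107}{3200}$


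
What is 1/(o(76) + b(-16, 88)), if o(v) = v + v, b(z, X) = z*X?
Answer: -1/1256 ≈ -0.00079618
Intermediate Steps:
b(z, X) = X*z
o(v) = 2*v
1/(o(76) + b(-16, 88)) = 1/(2*76 + 88*(-16)) = 1/(152 - 1408) = 1/(-1256) = -1/1256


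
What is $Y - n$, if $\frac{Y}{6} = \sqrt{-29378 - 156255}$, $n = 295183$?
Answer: $-295183 + 6 i \sqrt{185633} \approx -2.9518 \cdot 10^{5} + 2585.1 i$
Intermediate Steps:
$Y = 6 i \sqrt{185633}$ ($Y = 6 \sqrt{-29378 - 156255} = 6 \sqrt{-185633} = 6 i \sqrt{185633} \approx 2585.1 i$)
$Y - n = 6 i \sqrt{185633} - 295183 = -295183 + 6 i \sqrt{185633}$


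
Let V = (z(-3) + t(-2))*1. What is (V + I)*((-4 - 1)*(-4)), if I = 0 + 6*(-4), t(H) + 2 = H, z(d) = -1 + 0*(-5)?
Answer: -580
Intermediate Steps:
z(d) = -1 (z(d) = -1 + 0 = -1)
t(H) = -2 + H
I = -24 (I = 0 - 24 = -24)
V = -5 (V = (-1 + (-2 - 2))*1 = (-1 - 4)*1 = -5*1 = -5)
(V + I)*((-4 - 1)*(-4)) = (-5 - 24)*((-4 - 1)*(-4)) = -(-145)*(-4) = -29*20 = -580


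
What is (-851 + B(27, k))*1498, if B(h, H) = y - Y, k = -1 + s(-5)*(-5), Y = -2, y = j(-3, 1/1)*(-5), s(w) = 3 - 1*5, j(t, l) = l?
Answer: -1279292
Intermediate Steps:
s(w) = -2 (s(w) = 3 - 5 = -2)
y = -5 (y = -5/1 = 1*(-5) = -5)
k = 9 (k = -1 - 2*(-5) = -1 + 10 = 9)
B(h, H) = -3 (B(h, H) = -5 - 1*(-2) = -5 + 2 = -3)
(-851 + B(27, k))*1498 = (-851 - 3)*1498 = -854*1498 = -1279292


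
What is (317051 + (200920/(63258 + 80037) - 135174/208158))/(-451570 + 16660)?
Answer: -157616997912469/216208262421585 ≈ -0.72901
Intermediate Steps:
(317051 + (200920/(63258 + 80037) - 135174/208158))/(-451570 + 16660) = (317051 + (200920/143295 - 135174*1/208158))/(-434910) = (317051 + (200920*(1/143295) - 22529/34693))*(-1/434910) = (317051 + (40184/28659 - 22529/34693))*(-1/434910) = (317051 + 748444901/994266687)*(-1/434910) = (315233995824938/994266687)*(-1/434910) = -157616997912469/216208262421585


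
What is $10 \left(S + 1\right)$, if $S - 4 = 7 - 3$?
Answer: $90$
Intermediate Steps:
$S = 8$ ($S = 4 + \left(7 - 3\right) = 4 + 4 = 8$)
$10 \left(S + 1\right) = 10 \left(8 + 1\right) = 10 \cdot 9 = 90$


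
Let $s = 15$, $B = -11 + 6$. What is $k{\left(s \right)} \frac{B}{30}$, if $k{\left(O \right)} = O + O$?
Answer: $-5$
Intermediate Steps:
$B = -5$
$k{\left(O \right)} = 2 O$
$k{\left(s \right)} \frac{B}{30} = 2 \cdot 15 \left(- \frac{5}{30}\right) = 30 \left(\left(-5\right) \frac{1}{30}\right) = 30 \left(- \frac{1}{6}\right) = -5$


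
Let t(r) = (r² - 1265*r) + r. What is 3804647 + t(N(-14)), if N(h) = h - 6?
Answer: 3830327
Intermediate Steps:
N(h) = -6 + h
t(r) = r² - 1264*r
3804647 + t(N(-14)) = 3804647 + (-6 - 14)*(-1264 + (-6 - 14)) = 3804647 - 20*(-1264 - 20) = 3804647 - 20*(-1284) = 3804647 + 25680 = 3830327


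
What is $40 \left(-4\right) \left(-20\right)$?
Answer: $3200$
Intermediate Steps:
$40 \left(-4\right) \left(-20\right) = \left(-160\right) \left(-20\right) = 3200$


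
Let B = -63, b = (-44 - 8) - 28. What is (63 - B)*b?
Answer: -10080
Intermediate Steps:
b = -80 (b = -52 - 28 = -80)
(63 - B)*b = (63 - 1*(-63))*(-80) = (63 + 63)*(-80) = 126*(-80) = -10080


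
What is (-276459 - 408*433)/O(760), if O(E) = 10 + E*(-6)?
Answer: 453123/4550 ≈ 99.588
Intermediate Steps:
O(E) = 10 - 6*E
(-276459 - 408*433)/O(760) = (-276459 - 408*433)/(10 - 6*760) = (-276459 - 1*176664)/(10 - 4560) = (-276459 - 176664)/(-4550) = -453123*(-1/4550) = 453123/4550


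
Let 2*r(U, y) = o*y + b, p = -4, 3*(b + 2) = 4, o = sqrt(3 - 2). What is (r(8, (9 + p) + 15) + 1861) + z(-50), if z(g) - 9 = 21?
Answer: 5702/3 ≈ 1900.7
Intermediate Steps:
o = 1 (o = sqrt(1) = 1)
z(g) = 30 (z(g) = 9 + 21 = 30)
b = -2/3 (b = -2 + (1/3)*4 = -2 + 4/3 = -2/3 ≈ -0.66667)
r(U, y) = -1/3 + y/2 (r(U, y) = (1*y - 2/3)/2 = (y - 2/3)/2 = (-2/3 + y)/2 = -1/3 + y/2)
(r(8, (9 + p) + 15) + 1861) + z(-50) = ((-1/3 + ((9 - 4) + 15)/2) + 1861) + 30 = ((-1/3 + (5 + 15)/2) + 1861) + 30 = ((-1/3 + (1/2)*20) + 1861) + 30 = ((-1/3 + 10) + 1861) + 30 = (29/3 + 1861) + 30 = 5612/3 + 30 = 5702/3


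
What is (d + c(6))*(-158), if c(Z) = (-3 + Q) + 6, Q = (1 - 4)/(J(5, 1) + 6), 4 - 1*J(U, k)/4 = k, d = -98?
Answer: 45109/3 ≈ 15036.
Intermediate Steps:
J(U, k) = 16 - 4*k
Q = -1/6 (Q = (1 - 4)/((16 - 4*1) + 6) = -3/((16 - 4) + 6) = -3/(12 + 6) = -3/18 = -3*1/18 = -1/6 ≈ -0.16667)
c(Z) = 17/6 (c(Z) = (-3 - 1/6) + 6 = -19/6 + 6 = 17/6)
(d + c(6))*(-158) = (-98 + 17/6)*(-158) = -571/6*(-158) = 45109/3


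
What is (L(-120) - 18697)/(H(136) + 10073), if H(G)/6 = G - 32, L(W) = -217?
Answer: -18914/10697 ≈ -1.7682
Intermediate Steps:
H(G) = -192 + 6*G (H(G) = 6*(G - 32) = 6*(-32 + G) = -192 + 6*G)
(L(-120) - 18697)/(H(136) + 10073) = (-217 - 18697)/((-192 + 6*136) + 10073) = -18914/((-192 + 816) + 10073) = -18914/(624 + 10073) = -18914/10697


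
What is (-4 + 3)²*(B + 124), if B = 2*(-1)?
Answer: 122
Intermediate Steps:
B = -2
(-4 + 3)²*(B + 124) = (-4 + 3)²*(-2 + 124) = (-1)²*122 = 1*122 = 122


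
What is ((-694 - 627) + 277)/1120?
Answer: -261/280 ≈ -0.93214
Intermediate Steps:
((-694 - 627) + 277)/1120 = (-1321 + 277)/1120 = (1/1120)*(-1044) = -261/280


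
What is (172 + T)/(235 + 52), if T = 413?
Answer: 585/287 ≈ 2.0383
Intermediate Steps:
(172 + T)/(235 + 52) = (172 + 413)/(235 + 52) = 585/287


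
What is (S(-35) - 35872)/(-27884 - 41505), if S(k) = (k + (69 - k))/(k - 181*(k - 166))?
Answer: 1303803643/2522012594 ≈ 0.51697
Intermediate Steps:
S(k) = 69/(30046 - 180*k) (S(k) = 69/(k - 181*(-166 + k)) = 69/(k + (30046 - 181*k)) = 69/(30046 - 180*k))
(S(-35) - 35872)/(-27884 - 41505) = (-69/(-30046 + 180*(-35)) - 35872)/(-27884 - 41505) = (-69/(-30046 - 6300) - 35872)/(-69389) = (-69/(-36346) - 35872)*(-1/69389) = (-69*(-1/36346) - 35872)*(-1/69389) = (69/36346 - 35872)*(-1/69389) = -1303803643/36346*(-1/69389) = 1303803643/2522012594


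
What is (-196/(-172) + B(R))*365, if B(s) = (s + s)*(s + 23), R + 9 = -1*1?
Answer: -4062815/43 ≈ -94484.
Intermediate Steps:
R = -10 (R = -9 - 1*1 = -9 - 1 = -10)
B(s) = 2*s*(23 + s) (B(s) = (2*s)*(23 + s) = 2*s*(23 + s))
(-196/(-172) + B(R))*365 = (-196/(-172) + 2*(-10)*(23 - 10))*365 = (-196*(-1/172) + 2*(-10)*13)*365 = (49/43 - 260)*365 = -11131/43*365 = -4062815/43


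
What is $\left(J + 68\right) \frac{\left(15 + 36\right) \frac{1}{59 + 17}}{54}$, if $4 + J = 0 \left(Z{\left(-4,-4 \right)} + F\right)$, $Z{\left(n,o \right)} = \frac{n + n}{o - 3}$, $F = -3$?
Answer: $\frac{136}{171} \approx 0.79532$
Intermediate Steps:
$Z{\left(n,o \right)} = \frac{2 n}{-3 + o}$
$J = -4$ ($J = -4 + 0 \left(2 \left(-4\right) \frac{1}{-3 - 4} - 3\right) = -4 + 0 \left(2 \left(-4\right) \frac{1}{-7} - 3\right) = -4 + 0 \left(2 \left(-4\right) \left(- \frac{1}{7}\right) - 3\right) = -4 + 0 \left(\frac{8}{7} - 3\right) = -4 + 0 \left(- \frac{13}{7}\right) = -4 + 0 = -4$)
$\left(J + 68\right) \frac{\left(15 + 36\right) \frac{1}{59 + 17}}{54} = \left(-4 + 68\right) \frac{\left(15 + 36\right) \frac{1}{59 + 17}}{54} = 64 \cdot \frac{51}{76} \cdot \frac{1}{54} = 64 \cdot \frac{17}{1368} = \frac{136}{171}$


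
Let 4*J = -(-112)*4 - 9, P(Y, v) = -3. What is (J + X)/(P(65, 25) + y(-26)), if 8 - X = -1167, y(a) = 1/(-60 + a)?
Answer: -220977/518 ≈ -426.60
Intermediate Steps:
X = 1175 (X = 8 - 1*(-1167) = 8 + 1167 = 1175)
J = 439/4 (J = (-(-112)*4 - 9)/4 = (-28*(-16) - 9)/4 = (448 - 9)/4 = (¼)*439 = 439/4 ≈ 109.75)
(J + X)/(P(65, 25) + y(-26)) = (439/4 + 1175)/(-3 + 1/(-60 - 26)) = 5139/(4*(-3 + 1/(-86))) = 5139/(4*(-3 - 1/86)) = 5139/(4*(-259/86)) = (5139/4)*(-86/259) = -220977/518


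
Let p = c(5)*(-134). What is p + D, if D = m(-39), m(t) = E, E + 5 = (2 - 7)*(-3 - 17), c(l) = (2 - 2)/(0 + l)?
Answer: 95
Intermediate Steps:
c(l) = 0 (c(l) = 0/l = 0)
E = 95 (E = -5 + (2 - 7)*(-3 - 17) = -5 - 5*(-20) = -5 + 100 = 95)
m(t) = 95
D = 95
p = 0 (p = 0*(-134) = 0)
p + D = 0 + 95 = 95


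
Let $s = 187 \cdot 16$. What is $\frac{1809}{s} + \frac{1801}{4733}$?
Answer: $\frac{13950589}{14161136} \approx 0.98513$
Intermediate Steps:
$s = 2992$
$\frac{1809}{s} + \frac{1801}{4733} = \frac{1809}{2992} + \frac{1801}{4733} = \frac{13950589}{14161136}$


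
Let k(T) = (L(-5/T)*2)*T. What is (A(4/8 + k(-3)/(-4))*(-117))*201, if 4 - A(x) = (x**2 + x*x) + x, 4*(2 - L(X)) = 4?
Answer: 141102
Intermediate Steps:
L(X) = 1 (L(X) = 2 - 1/4*4 = 2 - 1 = 1)
k(T) = 2*T (k(T) = (1*2)*T = 2*T)
A(x) = 4 - x - 2*x**2 (A(x) = 4 - ((x**2 + x*x) + x) = 4 - ((x**2 + x**2) + x) = 4 - (2*x**2 + x) = 4 - (x + 2*x**2) = 4 + (-x - 2*x**2) = 4 - x - 2*x**2)
(A(4/8 + k(-3)/(-4))*(-117))*201 = ((4 - (4/8 + (2*(-3))/(-4)) - 2*(4/8 + (2*(-3))/(-4))**2)*(-117))*201 = ((4 - (4*(1/8) - 6*(-1/4)) - 2*(4*(1/8) - 6*(-1/4))**2)*(-117))*201 = ((4 - (1/2 + 3/2) - 2*(1/2 + 3/2)**2)*(-117))*201 = ((4 - 1*2 - 2*2**2)*(-117))*201 = ((4 - 2 - 2*4)*(-117))*201 = ((4 - 2 - 8)*(-117))*201 = -6*(-117)*201 = 702*201 = 141102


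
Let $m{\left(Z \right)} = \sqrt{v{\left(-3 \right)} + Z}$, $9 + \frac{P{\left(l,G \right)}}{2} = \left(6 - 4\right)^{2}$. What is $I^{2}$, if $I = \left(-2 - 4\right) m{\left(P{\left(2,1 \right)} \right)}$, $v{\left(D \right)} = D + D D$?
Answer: $-144$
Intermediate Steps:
$P{\left(l,G \right)} = -10$ ($P{\left(l,G \right)} = -18 + 2 \left(6 - 4\right)^{2} = -18 + 2 \cdot 2^{2} = -18 + 2 \cdot 4 = -18 + 8 = -10$)
$v{\left(D \right)} = D + D^{2}$
$m{\left(Z \right)} = \sqrt{6 + Z}$ ($m{\left(Z \right)} = \sqrt{- 3 \left(1 - 3\right) + Z} = \sqrt{\left(-3\right) \left(-2\right) + Z} = \sqrt{6 + Z}$)
$I = - 12 i$ ($I = \left(-2 - 4\right) \sqrt{6 - 10} = - 6 \sqrt{-4} = - 6 \cdot 2 i = - 12 i \approx - 12.0 i$)
$I^{2} = \left(- 12 i\right)^{2} = -144$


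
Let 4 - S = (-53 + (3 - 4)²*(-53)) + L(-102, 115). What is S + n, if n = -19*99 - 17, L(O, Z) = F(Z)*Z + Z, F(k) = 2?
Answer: -2133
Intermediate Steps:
L(O, Z) = 3*Z (L(O, Z) = 2*Z + Z = 3*Z)
n = -1898 (n = -1881 - 17 = -1898)
S = -235 (S = 4 - ((-53 + (3 - 4)²*(-53)) + 3*115) = 4 - ((-53 + (-1)²*(-53)) + 345) = 4 - ((-53 + 1*(-53)) + 345) = 4 - ((-53 - 53) + 345) = 4 - (-106 + 345) = 4 - 1*239 = 4 - 239 = -235)
S + n = -235 - 1898 = -2133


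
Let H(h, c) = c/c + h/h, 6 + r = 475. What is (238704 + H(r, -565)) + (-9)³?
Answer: 237977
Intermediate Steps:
r = 469 (r = -6 + 475 = 469)
H(h, c) = 2 (H(h, c) = 1 + 1 = 2)
(238704 + H(r, -565)) + (-9)³ = (238704 + 2) + (-9)³ = 238706 - 729 = 237977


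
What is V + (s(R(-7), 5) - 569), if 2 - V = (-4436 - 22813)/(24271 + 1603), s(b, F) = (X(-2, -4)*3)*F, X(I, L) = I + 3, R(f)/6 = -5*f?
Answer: -14255199/25874 ≈ -550.95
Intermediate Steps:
R(f) = -30*f (R(f) = 6*(-5*f) = -30*f)
X(I, L) = 3 + I
s(b, F) = 3*F (s(b, F) = ((3 - 2)*3)*F = (1*3)*F = 3*F)
V = 78997/25874 (V = 2 - (-4436 - 22813)/(24271 + 1603) = 2 - (-27249)/25874 = 2 - 1*(-27249/25874) = 2 + 27249/25874 = 78997/25874 ≈ 3.0531)
V + (s(R(-7), 5) - 569) = 78997/25874 + (3*5 - 569) = 78997/25874 + (15 - 569) = 78997/25874 - 554 = -14255199/25874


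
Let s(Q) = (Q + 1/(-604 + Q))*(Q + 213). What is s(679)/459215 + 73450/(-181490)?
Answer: 571466265683/625071977625 ≈ 0.91424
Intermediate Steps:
s(Q) = (213 + Q)*(Q + 1/(-604 + Q)) (s(Q) = (Q + 1/(-604 + Q))*(213 + Q) = (213 + Q)*(Q + 1/(-604 + Q)))
s(679)/459215 + 73450/(-181490) = ((213 + 679**3 - 128651*679 - 391*679**2)/(-604 + 679))/459215 + 73450/(-181490) = ((213 + 313046839 - 87354029 - 391*461041)/75)*(1/459215) + 73450*(-1/181490) = ((213 + 313046839 - 87354029 - 180267031)/75)*(1/459215) - 7345/18149 = ((1/75)*45425992)*(1/459215) - 7345/18149 = (45425992/75)*(1/459215) - 7345/18149 = 45425992/34441125 - 7345/18149 = 571466265683/625071977625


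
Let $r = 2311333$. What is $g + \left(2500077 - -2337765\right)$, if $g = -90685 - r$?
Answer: $2435824$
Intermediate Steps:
$g = -2402018$ ($g = -90685 - 2311333 = -2402018$)
$g + \left(2500077 - -2337765\right) = -2402018 + \left(2500077 - -2337765\right) = -2402018 + \left(2500077 + 2337765\right) = -2402018 + 4837842 = 2435824$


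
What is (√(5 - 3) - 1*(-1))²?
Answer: (1 + √2)² ≈ 5.8284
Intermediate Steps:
(√(5 - 3) - 1*(-1))² = (√2 + 1)² = (1 + √2)²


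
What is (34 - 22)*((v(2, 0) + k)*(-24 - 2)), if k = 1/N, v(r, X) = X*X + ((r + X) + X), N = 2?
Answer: -780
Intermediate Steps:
v(r, X) = r + X² + 2*X (v(r, X) = X² + ((X + r) + X) = X² + (r + 2*X) = r + X² + 2*X)
k = ½ (k = 1/2 = ½ ≈ 0.50000)
(34 - 22)*((v(2, 0) + k)*(-24 - 2)) = (34 - 22)*(((2 + 0² + 2*0) + ½)*(-24 - 2)) = 12*(((2 + 0 + 0) + ½)*(-26)) = 12*((2 + ½)*(-26)) = 12*((5/2)*(-26)) = 12*(-65) = -780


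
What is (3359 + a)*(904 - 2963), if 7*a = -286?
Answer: -47824393/7 ≈ -6.8321e+6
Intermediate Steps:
a = -286/7 (a = (⅐)*(-286) = -286/7 ≈ -40.857)
(3359 + a)*(904 - 2963) = (3359 - 286/7)*(904 - 2963) = (23227/7)*(-2059) = -47824393/7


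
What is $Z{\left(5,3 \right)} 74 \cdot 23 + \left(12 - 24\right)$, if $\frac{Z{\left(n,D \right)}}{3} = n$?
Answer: $25518$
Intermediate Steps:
$Z{\left(n,D \right)} = 3 n$
$Z{\left(5,3 \right)} 74 \cdot 23 + \left(12 - 24\right) = 3 \cdot 5 \cdot 74 \cdot 23 + \left(12 - 24\right) = 15 \cdot 74 \cdot 23 - 12 = 1110 \cdot 23 - 12 = 25530 - 12 = 25518$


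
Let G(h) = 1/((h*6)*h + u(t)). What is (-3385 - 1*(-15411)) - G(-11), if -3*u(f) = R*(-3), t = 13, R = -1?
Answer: 8718849/725 ≈ 12026.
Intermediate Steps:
u(f) = -1 (u(f) = -(-1)*(-3)/3 = -⅓*3 = -1)
G(h) = 1/(-1 + 6*h²) (G(h) = 1/((h*6)*h - 1) = 1/((6*h)*h - 1) = 1/(6*h² - 1) = 1/(-1 + 6*h²))
(-3385 - 1*(-15411)) - G(-11) = (-3385 - 1*(-15411)) - 1/(-1 + 6*(-11)²) = (-3385 + 15411) - 1/(-1 + 6*121) = 12026 - 1/(-1 + 726) = 12026 - 1/725 = 8718849/725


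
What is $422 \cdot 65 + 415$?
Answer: $27845$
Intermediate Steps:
$422 \cdot 65 + 415 = 27430 + 415 = 27845$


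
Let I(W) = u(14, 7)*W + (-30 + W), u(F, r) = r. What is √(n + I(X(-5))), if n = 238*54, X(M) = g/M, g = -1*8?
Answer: √320870/5 ≈ 113.29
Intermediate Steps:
g = -8
X(M) = -8/M
I(W) = -30 + 8*W (I(W) = 7*W + (-30 + W) = -30 + 8*W)
n = 12852
√(n + I(X(-5))) = √(12852 + (-30 + 8*(-8/(-5)))) = √(12852 + (-30 + 8*(-8*(-⅕)))) = √(12852 + (-30 + 8*(8/5))) = √(12852 + (-30 + 64/5)) = √(12852 - 86/5) = √(64174/5) = √320870/5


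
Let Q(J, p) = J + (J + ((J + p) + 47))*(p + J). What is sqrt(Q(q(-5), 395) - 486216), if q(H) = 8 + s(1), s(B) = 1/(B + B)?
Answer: 23*I*sqrt(569) ≈ 548.64*I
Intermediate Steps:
s(B) = 1/(2*B)
q(H) = 17/2 (q(H) = 8 + (1/2)/1 = 8 + (1/2)*1 = 8 + 1/2 = 17/2)
Q(J, p) = J + (J + p)*(47 + p + 2*J) (Q(J, p) = J + (J + (47 + J + p))*(J + p) = J + (47 + p + 2*J)*(J + p) = J + (J + p)*(47 + p + 2*J))
sqrt(Q(q(-5), 395) - 486216) = sqrt((395**2 + 2*(17/2)**2 + 47*395 + 48*(17/2) + 3*(17/2)*395) - 486216) = sqrt((156025 + 2*(289/4) + 18565 + 408 + 20145/2) - 486216) = sqrt((156025 + 289/2 + 18565 + 408 + 20145/2) - 486216) = sqrt(185215 - 486216) = sqrt(-301001) = 23*I*sqrt(569)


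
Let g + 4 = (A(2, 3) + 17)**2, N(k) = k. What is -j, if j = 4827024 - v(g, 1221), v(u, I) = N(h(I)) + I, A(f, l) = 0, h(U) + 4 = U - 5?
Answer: -4824591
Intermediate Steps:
h(U) = -9 + U (h(U) = -4 + (U - 5) = -4 + (-5 + U) = -9 + U)
g = 285 (g = -4 + (0 + 17)**2 = -4 + 17**2 = -4 + 289 = 285)
v(u, I) = -9 + 2*I (v(u, I) = (-9 + I) + I = -9 + 2*I)
j = 4824591 (j = 4827024 - (-9 + 2*1221) = 4827024 - (-9 + 2442) = 4827024 - 1*2433 = 4827024 - 2433 = 4824591)
-j = -1*4824591 = -4824591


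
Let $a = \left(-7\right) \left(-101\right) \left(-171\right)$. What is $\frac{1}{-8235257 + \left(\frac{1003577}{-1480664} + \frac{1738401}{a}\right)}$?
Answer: $- \frac{8524182648}{70198963169659909} \approx -1.2143 \cdot 10^{-7}$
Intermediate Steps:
$a = -120897$ ($a = 707 \left(-171\right) = -120897$)
$\frac{1}{-8235257 + \left(\frac{1003577}{-1480664} + \frac{1738401}{a}\right)} = \frac{1}{-8235257 + \left(\frac{1003577}{-1480664} + \frac{1738401}{-120897}\right)} = \frac{1}{-8235257 + \left(1003577 \left(- \frac{1}{1480664}\right) + 1738401 \left(- \frac{1}{120897}\right)\right)} = \frac{1}{-8235257 - \frac{128348439373}{8524182648}} = \frac{1}{- \frac{70198963169659909}{8524182648}} = - \frac{8524182648}{70198963169659909}$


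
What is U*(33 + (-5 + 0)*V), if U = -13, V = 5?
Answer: -104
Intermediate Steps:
U*(33 + (-5 + 0)*V) = -13*(33 + (-5 + 0)*5) = -13*(33 - 5*5) = -13*(33 - 25) = -13*8 = -104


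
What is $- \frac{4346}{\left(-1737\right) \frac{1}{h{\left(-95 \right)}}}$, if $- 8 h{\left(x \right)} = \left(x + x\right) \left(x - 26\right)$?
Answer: $- \frac{24978635}{3474} \approx -7190.2$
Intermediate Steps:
$h{\left(x \right)} = - \frac{x \left(-26 + x\right)}{4}$ ($h{\left(x \right)} = - \frac{\left(x + x\right) \left(x - 26\right)}{8} = - \frac{2 x \left(-26 + x\right)}{8} = - \frac{x \left(-26 + x\right)}{4}$)
$- \frac{4346}{\left(-1737\right) \frac{1}{h{\left(-95 \right)}}} = - \frac{4346}{\left(-1737\right) \frac{1}{\frac{1}{4} \left(-95\right) \left(26 - -95\right)}} = - \frac{4346}{\left(-1737\right) \frac{1}{\frac{1}{4} \left(-95\right) \left(26 + 95\right)}} = - \frac{4346}{\left(-1737\right) \frac{1}{\frac{1}{4} \left(-95\right) 121}} = - \frac{4346}{\left(-1737\right) \frac{1}{- \frac{11495}{4}}} = - \frac{4346}{\left(-1737\right) \left(- \frac{4}{11495}\right)} = - \frac{4346}{\frac{6948}{11495}} = \left(-4346\right) \frac{11495}{6948} = - \frac{24978635}{3474}$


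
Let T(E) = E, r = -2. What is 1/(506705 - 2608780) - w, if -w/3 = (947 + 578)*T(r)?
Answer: -19233986251/2102075 ≈ -9150.0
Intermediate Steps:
w = 9150 (w = -3*(947 + 578)*(-2) = -4575*(-2) = -3*(-3050) = 9150)
1/(506705 - 2608780) - w = 1/(506705 - 2608780) - 1*9150 = 1/(-2102075) - 9150 = -1/2102075 - 9150 = -19233986251/2102075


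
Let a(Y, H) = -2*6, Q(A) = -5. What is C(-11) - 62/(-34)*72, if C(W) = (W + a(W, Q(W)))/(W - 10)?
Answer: 47263/357 ≈ 132.39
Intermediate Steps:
a(Y, H) = -12
C(W) = (-12 + W)/(-10 + W) (C(W) = (W - 12)/(W - 10) = (-12 + W)/(-10 + W))
C(-11) - 62/(-34)*72 = (-12 - 11)/(-10 - 11) - 62/(-34)*72 = -23/(-21) - 62*(-1/34)*72 = -1/21*(-23) + (31/17)*72 = 23/21 + 2232/17 = 47263/357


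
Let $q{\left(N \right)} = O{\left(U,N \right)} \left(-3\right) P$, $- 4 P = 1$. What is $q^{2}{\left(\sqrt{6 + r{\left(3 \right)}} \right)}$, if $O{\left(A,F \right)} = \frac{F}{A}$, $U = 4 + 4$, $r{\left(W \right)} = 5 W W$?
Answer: $\frac{459}{1024} \approx 0.44824$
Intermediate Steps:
$P = - \frac{1}{4}$ ($P = \left(- \frac{1}{4}\right) 1 = - \frac{1}{4} \approx -0.25$)
$r{\left(W \right)} = 5 W^{2}$
$U = 8$
$q{\left(N \right)} = \frac{3 N}{32}$ ($q{\left(N \right)} = \frac{N}{8} \left(-3\right) \left(- \frac{1}{4}\right) = - \frac{3 N}{8} \left(- \frac{1}{4}\right) = \frac{3 N}{32}$)
$q^{2}{\left(\sqrt{6 + r{\left(3 \right)}} \right)} = \left(\frac{3 \sqrt{6 + 5 \cdot 3^{2}}}{32}\right)^{2} = \left(\frac{3 \sqrt{6 + 5 \cdot 9}}{32}\right)^{2} = \left(\frac{3 \sqrt{6 + 45}}{32}\right)^{2} = \left(\frac{3 \sqrt{51}}{32}\right)^{2} = \frac{459}{1024}$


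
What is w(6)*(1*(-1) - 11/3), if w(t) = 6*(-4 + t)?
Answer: -56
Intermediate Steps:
w(t) = -24 + 6*t
w(6)*(1*(-1) - 11/3) = (-24 + 6*6)*(1*(-1) - 11/3) = (-24 + 36)*(-1 - 11*1/3) = 12*(-1 - 11/3) = 12*(-14/3) = -56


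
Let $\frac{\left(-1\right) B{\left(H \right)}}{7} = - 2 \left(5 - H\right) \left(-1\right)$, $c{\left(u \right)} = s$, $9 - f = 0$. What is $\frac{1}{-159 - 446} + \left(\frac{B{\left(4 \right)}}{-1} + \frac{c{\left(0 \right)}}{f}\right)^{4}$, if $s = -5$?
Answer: $\frac{129687116444}{3969405} \approx 32672.0$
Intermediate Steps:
$f = 9$ ($f = 9 - 0 = 9 + 0 = 9$)
$c{\left(u \right)} = -5$
$B{\left(H \right)} = -70 + 14 H$ ($B{\left(H \right)} = - 7 - 2 \left(5 - H\right) \left(-1\right) = - 7 \left(-10 + 2 H\right) \left(-1\right) = - 7 \left(10 - 2 H\right) = -70 + 14 H$)
$\frac{1}{-159 - 446} + \left(\frac{B{\left(4 \right)}}{-1} + \frac{c{\left(0 \right)}}{f}\right)^{4} = \frac{1}{-159 - 446} + \left(\frac{-70 + 14 \cdot 4}{-1} - \frac{5}{9}\right)^{4} = \frac{1}{-605} + \left(\left(-70 + 56\right) \left(-1\right) - \frac{5}{9}\right)^{4} = - \frac{1}{605} + \left(\left(-14\right) \left(-1\right) - \frac{5}{9}\right)^{4} = - \frac{1}{605} + \left(14 - \frac{5}{9}\right)^{4} = - \frac{1}{605} + \left(\frac{121}{9}\right)^{4} = - \frac{1}{605} + \frac{214358881}{6561} = \frac{129687116444}{3969405}$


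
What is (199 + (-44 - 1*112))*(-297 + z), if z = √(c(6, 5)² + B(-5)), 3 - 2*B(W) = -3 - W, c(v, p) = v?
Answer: -12771 + 43*√146/2 ≈ -12511.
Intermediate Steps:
B(W) = 3 + W/2 (B(W) = 3/2 - (-3 - W)/2 = 3/2 + (3/2 + W/2) = 3 + W/2)
z = √146/2 (z = √(6² + (3 + (½)*(-5))) = √(36 + (3 - 5/2)) = √(36 + ½) = √(73/2) = √146/2 ≈ 6.0415)
(199 + (-44 - 1*112))*(-297 + z) = (199 + (-44 - 1*112))*(-297 + √146/2) = (199 + (-44 - 112))*(-297 + √146/2) = (199 - 156)*(-297 + √146/2) = 43*(-297 + √146/2) = -12771 + 43*√146/2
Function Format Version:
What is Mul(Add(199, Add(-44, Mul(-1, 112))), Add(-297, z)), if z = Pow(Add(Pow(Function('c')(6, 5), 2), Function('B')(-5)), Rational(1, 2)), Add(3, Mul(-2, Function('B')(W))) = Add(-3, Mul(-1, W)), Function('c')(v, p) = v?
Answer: Add(-12771, Mul(Rational(43, 2), Pow(146, Rational(1, 2)))) ≈ -12511.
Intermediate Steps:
Function('B')(W) = Add(3, Mul(Rational(1, 2), W)) (Function('B')(W) = Add(Rational(3, 2), Mul(Rational(-1, 2), Add(-3, Mul(-1, W)))) = Add(Rational(3, 2), Add(Rational(3, 2), Mul(Rational(1, 2), W))) = Add(3, Mul(Rational(1, 2), W)))
z = Mul(Rational(1, 2), Pow(146, Rational(1, 2))) (z = Pow(Add(Pow(6, 2), Add(3, Mul(Rational(1, 2), -5))), Rational(1, 2)) = Pow(Add(36, Add(3, Rational(-5, 2))), Rational(1, 2)) = Pow(Add(36, Rational(1, 2)), Rational(1, 2)) = Pow(Rational(73, 2), Rational(1, 2)) = Mul(Rational(1, 2), Pow(146, Rational(1, 2))) ≈ 6.0415)
Mul(Add(199, Add(-44, Mul(-1, 112))), Add(-297, z)) = Mul(Add(199, Add(-44, Mul(-1, 112))), Add(-297, Mul(Rational(1, 2), Pow(146, Rational(1, 2))))) = Mul(Add(199, Add(-44, -112)), Add(-297, Mul(Rational(1, 2), Pow(146, Rational(1, 2))))) = Mul(Add(199, -156), Add(-297, Mul(Rational(1, 2), Pow(146, Rational(1, 2))))) = Mul(43, Add(-297, Mul(Rational(1, 2), Pow(146, Rational(1, 2))))) = Add(-12771, Mul(Rational(43, 2), Pow(146, Rational(1, 2))))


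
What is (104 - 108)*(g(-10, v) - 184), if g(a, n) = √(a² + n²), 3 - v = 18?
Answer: 736 - 20*√13 ≈ 663.89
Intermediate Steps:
v = -15 (v = 3 - 1*18 = 3 - 18 = -15)
(104 - 108)*(g(-10, v) - 184) = (104 - 108)*(√((-10)² + (-15)²) - 184) = -4*(√(100 + 225) - 184) = -4*(√325 - 184) = -4*(5*√13 - 184) = -4*(-184 + 5*√13) = 736 - 20*√13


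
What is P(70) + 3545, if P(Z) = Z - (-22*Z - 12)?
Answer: 5167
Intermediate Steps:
P(Z) = 12 + 23*Z (P(Z) = Z - (-12 - 22*Z) = Z + (12 + 22*Z) = 12 + 23*Z)
P(70) + 3545 = (12 + 23*70) + 3545 = (12 + 1610) + 3545 = 1622 + 3545 = 5167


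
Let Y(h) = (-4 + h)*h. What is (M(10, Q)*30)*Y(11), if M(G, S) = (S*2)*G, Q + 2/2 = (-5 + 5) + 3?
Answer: 92400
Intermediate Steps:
Y(h) = h*(-4 + h)
Q = 2 (Q = -1 + ((-5 + 5) + 3) = -1 + (0 + 3) = -1 + 3 = 2)
M(G, S) = 2*G*S (M(G, S) = (2*S)*G = 2*G*S)
(M(10, Q)*30)*Y(11) = ((2*10*2)*30)*(11*(-4 + 11)) = (40*30)*(11*7) = 1200*77 = 92400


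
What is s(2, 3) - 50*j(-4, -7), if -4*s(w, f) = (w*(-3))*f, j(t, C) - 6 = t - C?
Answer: -891/2 ≈ -445.50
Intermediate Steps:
j(t, C) = 6 + t - C (j(t, C) = 6 + (t - C) = 6 + t - C)
s(w, f) = 3*f*w/4 (s(w, f) = -w*(-3)*f/4 = -(-3*w)*f/4 = -(-3)*f*w/4 = 3*f*w/4)
s(2, 3) - 50*j(-4, -7) = (¾)*3*2 - 50*(6 - 4 - 1*(-7)) = 9/2 - 50*(6 - 4 + 7) = 9/2 - 50*9 = 9/2 - 450 = -891/2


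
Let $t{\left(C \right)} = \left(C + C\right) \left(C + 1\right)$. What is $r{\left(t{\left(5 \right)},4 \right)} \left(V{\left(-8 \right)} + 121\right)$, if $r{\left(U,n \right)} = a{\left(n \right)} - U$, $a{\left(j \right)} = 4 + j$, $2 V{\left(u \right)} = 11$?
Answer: $-6578$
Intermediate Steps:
$V{\left(u \right)} = \frac{11}{2}$ ($V{\left(u \right)} = \frac{1}{2} \cdot 11 = \frac{11}{2}$)
$t{\left(C \right)} = 2 C \left(1 + C\right)$
$r{\left(U,n \right)} = 4 + n - U$ ($r{\left(U,n \right)} = \left(4 + n\right) - U = 4 + n - U$)
$r{\left(t{\left(5 \right)},4 \right)} \left(V{\left(-8 \right)} + 121\right) = \left(4 + 4 - 2 \cdot 5 \left(1 + 5\right)\right) \left(\frac{11}{2} + 121\right) = \left(4 + 4 - 2 \cdot 5 \cdot 6\right) \frac{253}{2} = \left(4 + 4 - 60\right) \frac{253}{2} = \left(-52\right) \frac{253}{2} = -6578$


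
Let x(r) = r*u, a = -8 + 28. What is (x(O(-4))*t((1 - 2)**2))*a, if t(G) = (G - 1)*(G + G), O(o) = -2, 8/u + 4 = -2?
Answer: 0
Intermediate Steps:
u = -4/3 (u = 8/(-4 - 2) = 8/(-6) = 8*(-1/6) = -4/3 ≈ -1.3333)
a = 20
t(G) = 2*G*(-1 + G) (t(G) = (-1 + G)*(2*G) = 2*G*(-1 + G))
x(r) = -4*r/3 (x(r) = r*(-4/3) = -4*r/3)
(x(O(-4))*t((1 - 2)**2))*a = ((-4/3*(-2))*(2*(1 - 2)**2*(-1 + (1 - 2)**2)))*20 = (8*(2*(-1)**2*(-1 + (-1)**2))/3)*20 = (8*(2*1*(-1 + 1))/3)*20 = (8*(2*1*0)/3)*20 = ((8/3)*0)*20 = 0*20 = 0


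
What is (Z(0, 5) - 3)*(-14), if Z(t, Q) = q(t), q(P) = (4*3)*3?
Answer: -462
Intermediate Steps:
q(P) = 36 (q(P) = 12*3 = 36)
Z(t, Q) = 36
(Z(0, 5) - 3)*(-14) = (36 - 3)*(-14) = 33*(-14) = -462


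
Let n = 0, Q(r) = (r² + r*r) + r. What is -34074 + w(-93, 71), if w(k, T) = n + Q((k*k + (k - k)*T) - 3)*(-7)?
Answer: -1046641020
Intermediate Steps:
Q(r) = r + 2*r² (Q(r) = (r² + r²) + r = 2*r² + r = r + 2*r²)
w(k, T) = -7*(-5 + 2*k²)*(-3 + k²) (w(k, T) = 0 + (((k*k + (k - k)*T) - 3)*(1 + 2*((k*k + (k - k)*T) - 3)))*(-7) = 0 + (((k² + 0*T) - 3)*(1 + 2*((k² + 0*T) - 3)))*(-7) = 0 + (((k² + 0) - 3)*(1 + 2*((k² + 0) - 3)))*(-7) = 0 + ((k² - 3)*(1 + 2*(k² - 3)))*(-7) = 0 + ((-3 + k²)*(1 + 2*(-3 + k²)))*(-7) = 0 + ((-3 + k²)*(1 + (-6 + 2*k²)))*(-7) = 0 + ((-3 + k²)*(-5 + 2*k²))*(-7) = 0 + ((-5 + 2*k²)*(-3 + k²))*(-7) = 0 - 7*(-5 + 2*k²)*(-3 + k²) = -7*(-5 + 2*k²)*(-3 + k²))
-34074 + w(-93, 71) = -34074 + (-105 - 14*(-93)⁴ + 77*(-93)²) = -34074 + (-105 - 14*74805201 + 77*8649) = -34074 + (-105 - 1047272814 + 665973) = -34074 - 1046606946 = -1046641020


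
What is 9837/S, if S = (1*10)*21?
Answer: 3279/70 ≈ 46.843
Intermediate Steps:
S = 210 (S = 10*21 = 210)
9837/S = 9837/210 = 9837*(1/210) = 3279/70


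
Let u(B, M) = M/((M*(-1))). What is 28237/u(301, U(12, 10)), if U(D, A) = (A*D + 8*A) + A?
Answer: -28237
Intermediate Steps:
U(D, A) = 9*A + A*D (U(D, A) = (8*A + A*D) + A = 9*A + A*D)
u(B, M) = -1 (u(B, M) = M/((-M)) = M*(-1/M) = -1)
28237/u(301, U(12, 10)) = 28237/(-1) = 28237*(-1) = -28237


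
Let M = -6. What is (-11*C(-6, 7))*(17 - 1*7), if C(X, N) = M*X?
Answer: -3960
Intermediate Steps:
C(X, N) = -6*X
(-11*C(-6, 7))*(17 - 1*7) = (-(-66)*(-6))*(17 - 1*7) = (-11*36)*(17 - 7) = -396*10 = -3960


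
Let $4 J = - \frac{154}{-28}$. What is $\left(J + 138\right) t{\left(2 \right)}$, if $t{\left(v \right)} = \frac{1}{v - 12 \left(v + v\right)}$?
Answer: $- \frac{1115}{368} \approx -3.0299$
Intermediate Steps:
$J = \frac{11}{8}$ ($J = \frac{\left(-154\right) \frac{1}{-28}}{4} = \frac{\left(-154\right) \left(- \frac{1}{28}\right)}{4} = \frac{1}{4} \cdot \frac{11}{2} = \frac{11}{8} \approx 1.375$)
$t{\left(v \right)} = - \frac{1}{23 v}$ ($t{\left(v \right)} = \frac{1}{v - 12 \cdot 2 v} = \frac{1}{v - 24 v} = \frac{1}{\left(-23\right) v} = - \frac{1}{23 v}$)
$\left(J + 138\right) t{\left(2 \right)} = \left(\frac{11}{8} + 138\right) \left(- \frac{1}{23 \cdot 2}\right) = \frac{1115 \left(\left(- \frac{1}{23}\right) \frac{1}{2}\right)}{8} = \frac{1115}{8} \left(- \frac{1}{46}\right) = - \frac{1115}{368}$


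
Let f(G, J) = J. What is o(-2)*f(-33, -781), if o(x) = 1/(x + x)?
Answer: 781/4 ≈ 195.25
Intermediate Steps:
o(x) = 1/(2*x)
o(-2)*f(-33, -781) = ((½)/(-2))*(-781) = ((½)*(-½))*(-781) = -¼*(-781) = 781/4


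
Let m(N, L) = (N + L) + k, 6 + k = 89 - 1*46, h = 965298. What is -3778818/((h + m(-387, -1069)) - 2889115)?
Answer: 1889409/962618 ≈ 1.9628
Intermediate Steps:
k = 37 (k = -6 + (89 - 1*46) = -6 + (89 - 46) = -6 + 43 = 37)
m(N, L) = 37 + L + N (m(N, L) = (N + L) + 37 = (L + N) + 37 = 37 + L + N)
-3778818/((h + m(-387, -1069)) - 2889115) = -3778818/((965298 + (37 - 1069 - 387)) - 2889115) = -3778818/((965298 - 1419) - 2889115) = -3778818/(963879 - 2889115) = -3778818/(-1925236) = -3778818*(-1/1925236) = 1889409/962618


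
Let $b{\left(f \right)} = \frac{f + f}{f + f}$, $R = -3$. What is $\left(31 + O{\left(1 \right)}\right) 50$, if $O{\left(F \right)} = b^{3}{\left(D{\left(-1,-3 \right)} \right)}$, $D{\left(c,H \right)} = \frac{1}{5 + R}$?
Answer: $1600$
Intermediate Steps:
$D{\left(c,H \right)} = \frac{1}{2}$ ($D{\left(c,H \right)} = \frac{1}{5 - 3} = \frac{1}{2}$)
$b{\left(f \right)} = 1$ ($b{\left(f \right)} = \frac{2 f}{2 f} = 2 f \frac{1}{2 f} = 1$)
$O{\left(F \right)} = 1$ ($O{\left(F \right)} = 1^{3} = 1$)
$\left(31 + O{\left(1 \right)}\right) 50 = \left(31 + 1\right) 50 = 32 \cdot 50 = 1600$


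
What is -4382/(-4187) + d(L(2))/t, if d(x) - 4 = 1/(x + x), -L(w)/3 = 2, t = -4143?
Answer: 217658723/208160892 ≈ 1.0456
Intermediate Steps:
L(w) = -6 (L(w) = -3*2 = -6)
d(x) = 4 + 1/(2*x) (d(x) = 4 + 1/(x + x) = 4 + 1/(2*x))
-4382/(-4187) + d(L(2))/t = -4382/(-4187) + (4 + (1/2)/(-6))/(-4143) = -4382*(-1/4187) + (4 + (1/2)*(-1/6))*(-1/4143) = 4382/4187 + (4 - 1/12)*(-1/4143) = 4382/4187 + (47/12)*(-1/4143) = 4382/4187 - 47/49716 = 217658723/208160892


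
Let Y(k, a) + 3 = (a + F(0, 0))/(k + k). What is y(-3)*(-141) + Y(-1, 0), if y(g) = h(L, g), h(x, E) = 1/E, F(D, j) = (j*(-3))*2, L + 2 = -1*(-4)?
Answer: 44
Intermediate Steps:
L = 2 (L = -2 - 1*(-4) = -2 + 4 = 2)
F(D, j) = -6*j (F(D, j) = -3*j*2 = -6*j)
Y(k, a) = -3 + a/(2*k) (Y(k, a) = -3 + (a - 6*0)/(k + k) = -3 + (a + 0)/((2*k)) = -3 + a*(1/(2*k)) = -3 + a/(2*k))
y(g) = 1/g
y(-3)*(-141) + Y(-1, 0) = -141/(-3) + (-3 + (1/2)*0/(-1)) = -1/3*(-141) + (-3 + (1/2)*0*(-1)) = 47 + (-3 + 0) = 47 - 3 = 44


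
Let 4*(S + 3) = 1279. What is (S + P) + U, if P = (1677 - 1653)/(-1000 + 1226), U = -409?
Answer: -41649/452 ≈ -92.144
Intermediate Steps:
S = 1267/4 (S = -3 + (¼)*1279 = -3 + 1279/4 = 1267/4 ≈ 316.75)
P = 12/113 (P = 24/226 = 24*(1/226) = 12/113 ≈ 0.10619)
(S + P) + U = (1267/4 + 12/113) - 409 = 143219/452 - 409 = -41649/452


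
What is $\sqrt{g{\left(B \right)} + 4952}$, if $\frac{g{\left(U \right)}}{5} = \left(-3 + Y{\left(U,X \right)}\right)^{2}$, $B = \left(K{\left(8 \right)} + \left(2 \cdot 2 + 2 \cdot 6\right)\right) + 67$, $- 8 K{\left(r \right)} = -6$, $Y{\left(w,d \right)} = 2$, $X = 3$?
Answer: $\sqrt{4957} \approx 70.406$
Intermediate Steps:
$K{\left(r \right)} = \frac{3}{4}$ ($K{\left(r \right)} = \left(- \frac{1}{8}\right) \left(-6\right) = \frac{3}{4}$)
$B = \frac{335}{4}$ ($B = \left(\frac{3}{4} + \left(2 \cdot 2 + 2 \cdot 6\right)\right) + 67 = \left(\frac{3}{4} + \left(4 + 12\right)\right) + 67 = \left(\frac{3}{4} + 16\right) + 67 = \frac{67}{4} + 67 = \frac{335}{4} \approx 83.75$)
$g{\left(U \right)} = 5$ ($g{\left(U \right)} = 5 \left(-3 + 2\right)^{2} = 5 \left(-1\right)^{2} = 5 \cdot 1 = 5$)
$\sqrt{g{\left(B \right)} + 4952} = \sqrt{5 + 4952} = \sqrt{4957}$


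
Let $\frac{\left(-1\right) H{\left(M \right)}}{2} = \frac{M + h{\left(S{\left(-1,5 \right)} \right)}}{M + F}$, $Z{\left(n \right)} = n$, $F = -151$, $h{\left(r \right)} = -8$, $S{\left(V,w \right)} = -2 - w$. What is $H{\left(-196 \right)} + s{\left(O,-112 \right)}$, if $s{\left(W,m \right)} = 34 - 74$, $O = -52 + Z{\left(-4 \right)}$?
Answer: $- \frac{14288}{347} \approx -41.176$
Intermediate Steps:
$H{\left(M \right)} = - \frac{2 \left(-8 + M\right)}{-151 + M}$ ($H{\left(M \right)} = - 2 \frac{M - 8}{M - 151} = - 2 \frac{-8 + M}{-151 + M} = - \frac{2 \left(-8 + M\right)}{-151 + M}$)
$O = -56$ ($O = -52 - 4 = -56$)
$s{\left(W,m \right)} = -40$ ($s{\left(W,m \right)} = 34 - 74 = -40$)
$H{\left(-196 \right)} + s{\left(O,-112 \right)} = \frac{2 \left(8 - -196\right)}{-151 - 196} - 40 = \frac{2 \left(8 + 196\right)}{-347} - 40 = 2 \left(- \frac{1}{347}\right) 204 - 40 = - \frac{408}{347} - 40 = - \frac{14288}{347}$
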